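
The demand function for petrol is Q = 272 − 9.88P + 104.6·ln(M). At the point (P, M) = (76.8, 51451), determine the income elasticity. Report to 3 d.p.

At P = 76.8, M = 51451: Q = 647.957.
Holding P constant, ∂Q/∂M = 104.6/M = 0.002033.
η_M = (∂Q/∂M)·(M/Q) = 0.002033 × (51451/647.957) = 0.161.

0.161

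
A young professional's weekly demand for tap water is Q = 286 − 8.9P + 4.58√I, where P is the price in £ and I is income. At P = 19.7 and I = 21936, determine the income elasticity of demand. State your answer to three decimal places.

0.430

At P = 19.7, I = 21936: Q = 789.005.
Holding P constant, ∂Q/∂I = 4.58/(2√I) = 0.0154617.
η_I = (∂Q/∂I)·(I/Q) = 0.0154617 × (21936/789.005) = 0.430.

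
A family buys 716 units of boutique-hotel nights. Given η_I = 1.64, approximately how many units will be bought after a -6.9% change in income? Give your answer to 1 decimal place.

635.0

%ΔQ ≈ η × %ΔI = 1.64 × (-6.9%) = -11.316%.
New Q ≈ 716 × (1 − 0.11316) = 635.0.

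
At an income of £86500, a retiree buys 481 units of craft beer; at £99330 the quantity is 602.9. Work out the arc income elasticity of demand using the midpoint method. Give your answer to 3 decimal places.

1.629

ΔQ = 602.9 − 481 = 121.9; midpoint Q̄ = (481 + 602.9)/2 = 541.95.
ΔI = 99330 − 86500 = 12830; midpoint Ī = (86500 + 99330)/2 = 92915.
η = (ΔQ/Q̄) ÷ (ΔI/Ī) = (121.9/541.95) ÷ (12830/92915) = 1.629.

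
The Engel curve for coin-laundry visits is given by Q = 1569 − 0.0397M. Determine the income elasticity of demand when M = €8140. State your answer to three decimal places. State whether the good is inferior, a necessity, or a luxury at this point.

At M = 8140: Q = 1245.842.
dQ/dM = −0.0397.
η = (dQ/dM)·(M/Q) = -0.0397 × (8140/1245.842) = -0.259.
Since η < 0, the good is an inferior good.

-0.259 (inferior good)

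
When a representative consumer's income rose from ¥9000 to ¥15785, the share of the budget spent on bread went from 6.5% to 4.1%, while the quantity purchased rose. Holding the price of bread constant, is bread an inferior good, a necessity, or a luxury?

necessity

Quantity rises but the budget share falls as income rises, so 0 < η < 1.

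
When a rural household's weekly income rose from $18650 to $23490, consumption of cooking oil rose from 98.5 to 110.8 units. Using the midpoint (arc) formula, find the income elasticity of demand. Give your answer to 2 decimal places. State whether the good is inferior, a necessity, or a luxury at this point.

0.51 (necessity)

ΔQ = 110.8 − 98.5 = 12.3; midpoint Q̄ = (98.5 + 110.8)/2 = 104.65.
ΔI = 23490 − 18650 = 4840; midpoint Ī = (18650 + 23490)/2 = 21070.
η = (ΔQ/Q̄) ÷ (ΔI/Ī) = (12.3/104.65) ÷ (4840/21070) = 0.51.
0 < η < 1 ⇒ necessity.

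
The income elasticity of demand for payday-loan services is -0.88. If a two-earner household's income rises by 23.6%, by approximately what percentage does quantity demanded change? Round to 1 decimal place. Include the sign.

-20.8%

%ΔQ ≈ η × %ΔI = -0.88 × 23.6% = -20.8%.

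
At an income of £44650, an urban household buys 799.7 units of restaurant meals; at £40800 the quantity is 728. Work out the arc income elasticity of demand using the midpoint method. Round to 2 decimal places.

ΔQ = 728 − 799.7 = -71.7; midpoint Q̄ = (799.7 + 728)/2 = 763.85.
ΔI = 40800 − 44650 = -3850; midpoint Ī = (44650 + 40800)/2 = 42725.
η = (ΔQ/Q̄) ÷ (ΔI/Ī) = (-71.7/763.85) ÷ (-3850/42725) = 1.04.

1.04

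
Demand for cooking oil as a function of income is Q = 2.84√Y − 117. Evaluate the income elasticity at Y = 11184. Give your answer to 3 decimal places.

At Y = 11184: Q = 183.343.
dQ/dY = 2.84/(2√Y) = 0.0134273 at this income.
η = (dQ/dY)·(Y/Q) = 0.0134273 × (11184/183.343) = 0.819.

0.819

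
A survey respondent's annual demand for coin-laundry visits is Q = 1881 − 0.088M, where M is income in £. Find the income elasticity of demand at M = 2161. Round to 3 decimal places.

At M = 2161: Q = 1690.832.
dQ/dM = −0.088.
η = (dQ/dM)·(M/Q) = -0.088 × (2161/1690.832) = -0.112.

-0.112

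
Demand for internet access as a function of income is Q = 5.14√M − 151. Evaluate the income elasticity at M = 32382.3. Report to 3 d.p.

At M = 32382.3: Q = 773.947.
dQ/dM = 5.14/(2√M) = 0.0142817 at this income.
η = (dQ/dM)·(M/Q) = 0.0142817 × (32382.3/773.947) = 0.598.

0.598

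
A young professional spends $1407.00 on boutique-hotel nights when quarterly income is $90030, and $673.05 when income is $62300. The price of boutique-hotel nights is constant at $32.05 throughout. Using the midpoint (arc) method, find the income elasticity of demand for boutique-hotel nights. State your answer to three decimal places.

With a constant price, Q₁ = 1407.00/32.05 = 43.900 and Q₂ = 673.05/32.05 = 21.000 (equivalently, work directly with expenditure since P cancels).
Midpoint %ΔQ = (673.05 − 1407.00)/1040.03 = -0.70570; midpoint %ΔI = (62300 − 90030)/76165 = -0.36408.
η = -0.70570 / -0.36408 = 1.938.

1.938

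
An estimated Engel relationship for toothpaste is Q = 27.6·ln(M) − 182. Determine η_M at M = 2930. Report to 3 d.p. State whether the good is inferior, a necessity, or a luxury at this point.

0.720 (necessity)

At M = 2930: Q = 38.324.
dQ/dM = 27.6/M = 0.0094198 at this income.
η = (dQ/dM)·(M/Q) = 0.0094198 × (2930/38.324) = 0.720.
Since 0 < η < 1, the good is a necessity.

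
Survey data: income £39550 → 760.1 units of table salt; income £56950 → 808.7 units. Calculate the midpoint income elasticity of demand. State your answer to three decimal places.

0.172

ΔQ = 808.7 − 760.1 = 48.6; midpoint Q̄ = (760.1 + 808.7)/2 = 784.4.
ΔI = 56950 − 39550 = 17400; midpoint Ī = (39550 + 56950)/2 = 48250.
η = (ΔQ/Q̄) ÷ (ΔI/Ī) = (48.6/784.4) ÷ (17400/48250) = 0.172.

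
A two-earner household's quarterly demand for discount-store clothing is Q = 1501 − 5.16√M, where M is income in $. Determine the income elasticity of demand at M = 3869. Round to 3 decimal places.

-0.136

At M = 3869: Q = 1180.041.
dQ/dM = -5.16/(2√M) = -0.0414782 at this income.
η = (dQ/dM)·(M/Q) = -0.0414782 × (3869/1180.041) = -0.136.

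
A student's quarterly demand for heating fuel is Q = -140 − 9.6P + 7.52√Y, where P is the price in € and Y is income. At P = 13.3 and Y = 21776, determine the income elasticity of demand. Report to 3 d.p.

At P = 13.3, Y = 21776: Q = 842.023.
Holding P constant, ∂Q/∂Y = 7.52/(2√Y) = 0.02548.
η_Y = (∂Q/∂Y)·(Y/Q) = 0.02548 × (21776/842.023) = 0.659.

0.659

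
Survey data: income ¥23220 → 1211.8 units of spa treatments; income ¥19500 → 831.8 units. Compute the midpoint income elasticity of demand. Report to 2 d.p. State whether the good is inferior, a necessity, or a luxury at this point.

ΔQ = 831.8 − 1211.8 = -380; midpoint Q̄ = (1211.8 + 831.8)/2 = 1021.8.
ΔI = 19500 − 23220 = -3720; midpoint Ī = (23220 + 19500)/2 = 21360.
η = (ΔQ/Q̄) ÷ (ΔI/Ī) = (-380/1021.8) ÷ (-3720/21360) = 2.14.
η > 1 ⇒ luxury.

2.14 (luxury)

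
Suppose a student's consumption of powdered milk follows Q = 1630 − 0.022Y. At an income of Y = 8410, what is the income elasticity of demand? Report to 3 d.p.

-0.128

At Y = 8410: Q = 1444.980.
dQ/dY = −0.022.
η = (dQ/dY)·(Y/Q) = -0.022 × (8410/1444.980) = -0.128.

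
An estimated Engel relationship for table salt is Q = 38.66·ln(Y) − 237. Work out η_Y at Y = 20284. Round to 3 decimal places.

At Y = 20284: Q = 146.414.
dQ/dY = 38.66/Y = 0.00190594 at this income.
η = (dQ/dY)·(Y/Q) = 0.00190594 × (20284/146.414) = 0.264.

0.264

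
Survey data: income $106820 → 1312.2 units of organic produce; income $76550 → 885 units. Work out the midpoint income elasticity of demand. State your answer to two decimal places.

1.18

ΔQ = 885 − 1312.2 = -427.2; midpoint Q̄ = (1312.2 + 885)/2 = 1098.6.
ΔI = 76550 − 106820 = -30270; midpoint Ī = (106820 + 76550)/2 = 91685.
η = (ΔQ/Q̄) ÷ (ΔI/Ī) = (-427.2/1098.6) ÷ (-30270/91685) = 1.18.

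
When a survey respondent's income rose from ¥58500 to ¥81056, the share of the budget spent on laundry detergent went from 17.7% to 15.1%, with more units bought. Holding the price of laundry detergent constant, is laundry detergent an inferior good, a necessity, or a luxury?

Quantity rises but the budget share falls as income rises, so 0 < η < 1.

necessity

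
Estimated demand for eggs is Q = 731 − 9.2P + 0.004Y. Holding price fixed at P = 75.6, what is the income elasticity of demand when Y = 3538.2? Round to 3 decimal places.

At P = 75.6, Y = 3538.2: Q = 49.633.
Holding P constant, ∂Q/∂Y = 0.004.
η_Y = (∂Q/∂Y)·(Y/Q) = 0.004 × (3538.2/49.633) = 0.285.

0.285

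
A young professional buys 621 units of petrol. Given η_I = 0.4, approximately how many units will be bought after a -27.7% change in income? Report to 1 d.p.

552.2

%ΔQ ≈ η × %ΔI = 0.4 × (-27.7%) = -11.08%.
New Q ≈ 621 × (1 − 0.1108) = 552.2.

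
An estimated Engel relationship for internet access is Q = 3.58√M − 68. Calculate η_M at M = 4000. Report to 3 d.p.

At M = 4000: Q = 158.419.
dQ/dM = 3.58/(2√M) = 0.0283024 at this income.
η = (dQ/dM)·(M/Q) = 0.0283024 × (4000/158.419) = 0.715.

0.715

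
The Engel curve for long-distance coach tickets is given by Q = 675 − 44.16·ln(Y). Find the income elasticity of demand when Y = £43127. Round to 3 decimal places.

-0.217

At Y = 43127: Q = 203.729.
dQ/dY = -44.16/Y = -0.00102395 at this income.
η = (dQ/dY)·(Y/Q) = -0.00102395 × (43127/203.729) = -0.217.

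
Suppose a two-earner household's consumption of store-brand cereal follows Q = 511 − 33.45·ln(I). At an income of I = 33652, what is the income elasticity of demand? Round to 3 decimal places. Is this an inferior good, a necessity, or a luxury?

-0.206 (inferior good)

At I = 33652: Q = 162.323.
dQ/dI = -33.45/I = -0.000993997 at this income.
η = (dQ/dI)·(I/Q) = -0.000993997 × (33652/162.323) = -0.206.
Since η < 0, the good is an inferior good.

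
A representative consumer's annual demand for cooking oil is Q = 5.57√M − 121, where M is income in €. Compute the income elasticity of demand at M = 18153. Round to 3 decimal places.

0.596

At M = 18153: Q = 629.463.
dQ/dM = 5.57/(2√M) = 0.0206705 at this income.
η = (dQ/dM)·(M/Q) = 0.0206705 × (18153/629.463) = 0.596.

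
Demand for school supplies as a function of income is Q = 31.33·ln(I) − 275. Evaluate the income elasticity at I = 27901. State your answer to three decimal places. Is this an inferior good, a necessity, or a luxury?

At I = 27901: Q = 45.707.
dQ/dI = 31.33/I = 0.0011229 at this income.
η = (dQ/dI)·(I/Q) = 0.0011229 × (27901/45.707) = 0.685.
Since 0 < η < 1, the good is a necessity.

0.685 (necessity)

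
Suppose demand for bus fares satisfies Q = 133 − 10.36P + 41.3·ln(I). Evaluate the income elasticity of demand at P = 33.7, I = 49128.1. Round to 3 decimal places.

0.180

At P = 33.7, I = 49128.1: Q = 229.998.
Holding P constant, ∂Q/∂I = 41.3/I = 0.000840659.
η_I = (∂Q/∂I)·(I/Q) = 0.000840659 × (49128.1/229.998) = 0.180.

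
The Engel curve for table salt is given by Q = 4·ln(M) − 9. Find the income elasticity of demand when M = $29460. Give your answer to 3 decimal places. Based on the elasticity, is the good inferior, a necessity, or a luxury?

0.124 (necessity)

At M = 29460: Q = 32.163.
dQ/dM = 4/M = 0.000135777 at this income.
η = (dQ/dM)·(M/Q) = 0.000135777 × (29460/32.163) = 0.124.
Since 0 < η < 1, the good is a necessity.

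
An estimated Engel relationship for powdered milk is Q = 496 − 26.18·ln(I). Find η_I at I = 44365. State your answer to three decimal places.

At I = 44365: Q = 215.869.
dQ/dI = -26.18/I = -0.000590105 at this income.
η = (dQ/dI)·(I/Q) = -0.000590105 × (44365/215.869) = -0.121.

-0.121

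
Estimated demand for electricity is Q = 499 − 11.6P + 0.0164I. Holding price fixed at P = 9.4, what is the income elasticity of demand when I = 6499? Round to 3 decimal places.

At P = 9.4, I = 6499: Q = 496.544.
Holding P constant, ∂Q/∂I = 0.0164.
η_I = (∂Q/∂I)·(I/Q) = 0.0164 × (6499/496.544) = 0.215.

0.215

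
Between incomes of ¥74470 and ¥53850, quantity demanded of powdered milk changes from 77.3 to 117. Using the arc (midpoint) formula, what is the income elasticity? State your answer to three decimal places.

ΔQ = 117 − 77.3 = 39.7; midpoint Q̄ = (77.3 + 117)/2 = 97.15.
ΔI = 53850 − 74470 = -20620; midpoint Ī = (74470 + 53850)/2 = 64160.
η = (ΔQ/Q̄) ÷ (ΔI/Ī) = (39.7/97.15) ÷ (-20620/64160) = -1.272.

-1.272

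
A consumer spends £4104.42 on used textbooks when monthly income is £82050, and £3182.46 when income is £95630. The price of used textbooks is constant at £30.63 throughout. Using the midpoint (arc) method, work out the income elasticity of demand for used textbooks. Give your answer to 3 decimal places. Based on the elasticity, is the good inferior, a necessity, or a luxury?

With a constant price, Q₁ = 4104.42/30.63 = 134.000 and Q₂ = 3182.46/30.63 = 103.900 (equivalently, work directly with expenditure since P cancels).
Midpoint %ΔQ = (3182.46 − 4104.42)/3643.44 = -0.25305; midpoint %ΔI = (95630 − 82050)/88840 = 0.15286.
η = -0.25305 / 0.15286 = -1.655.
η < 0 ⇒ inferior good.

-1.655 (inferior good)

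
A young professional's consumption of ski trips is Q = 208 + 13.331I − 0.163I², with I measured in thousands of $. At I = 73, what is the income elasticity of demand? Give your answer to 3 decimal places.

-2.445

At I = 73: Q = 312.5360.
dQ/dI = 13.331 − 0.326I = -10.46700.
η = (dQ/dI)·(I/Q) = -10.46700 × (73/312.5360) = -2.445.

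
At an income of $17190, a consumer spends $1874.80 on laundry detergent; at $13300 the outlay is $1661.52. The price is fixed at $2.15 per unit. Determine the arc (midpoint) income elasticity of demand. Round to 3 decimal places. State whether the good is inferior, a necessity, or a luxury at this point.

With a constant price, Q₁ = 1874.80/2.15 = 872.000 and Q₂ = 1661.52/2.15 = 772.800 (equivalently, work directly with expenditure since P cancels).
Midpoint %ΔQ = (1661.52 − 1874.80)/1768.16 = -0.12062; midpoint %ΔI = (13300 − 17190)/15245 = -0.25517.
η = -0.12062 / -0.25517 = 0.473.
0 < η < 1 ⇒ necessity.

0.473 (necessity)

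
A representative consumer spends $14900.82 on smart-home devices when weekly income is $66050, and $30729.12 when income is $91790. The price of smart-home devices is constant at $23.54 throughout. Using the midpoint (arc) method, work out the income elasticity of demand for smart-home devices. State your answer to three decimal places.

2.127

With a constant price, Q₁ = 14900.82/23.54 = 633.000 and Q₂ = 30729.12/23.54 = 1305.400 (equivalently, work directly with expenditure since P cancels).
Midpoint %ΔQ = (30729.12 − 14900.82)/22814.97 = 0.69377; midpoint %ΔI = (91790 − 66050)/78920 = 0.32615.
η = 0.69377 / 0.32615 = 2.127.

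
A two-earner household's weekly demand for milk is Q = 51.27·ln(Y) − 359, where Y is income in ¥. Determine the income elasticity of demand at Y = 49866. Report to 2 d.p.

0.26

At Y = 49866: Q = 195.592.
dQ/dY = 51.27/Y = 0.00102816 at this income.
η = (dQ/dY)·(Y/Q) = 0.00102816 × (49866/195.592) = 0.26.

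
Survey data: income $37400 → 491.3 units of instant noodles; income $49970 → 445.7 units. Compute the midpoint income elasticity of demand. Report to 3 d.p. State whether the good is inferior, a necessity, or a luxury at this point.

ΔQ = 445.7 − 491.3 = -45.6; midpoint Q̄ = (491.3 + 445.7)/2 = 468.5.
ΔI = 49970 − 37400 = 12570; midpoint Ī = (37400 + 49970)/2 = 43685.
η = (ΔQ/Q̄) ÷ (ΔI/Ī) = (-45.6/468.5) ÷ (12570/43685) = -0.338.
η < 0 ⇒ inferior good.

-0.338 (inferior good)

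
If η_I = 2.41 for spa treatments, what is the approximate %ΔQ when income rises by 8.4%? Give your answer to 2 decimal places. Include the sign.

20.24%

%ΔQ ≈ η × %ΔI = 2.41 × 8.4% = 20.24%.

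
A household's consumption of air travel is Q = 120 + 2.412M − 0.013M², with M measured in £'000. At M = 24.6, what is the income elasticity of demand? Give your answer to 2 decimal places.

At M = 24.6: Q = 171.4681.
dQ/dM = 2.412 − 0.026M = 1.77240.
η = (dQ/dM)·(M/Q) = 1.77240 × (24.6/171.4681) = 0.25.

0.25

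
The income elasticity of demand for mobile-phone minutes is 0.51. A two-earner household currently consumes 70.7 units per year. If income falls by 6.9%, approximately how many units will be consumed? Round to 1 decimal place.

68.2

%ΔQ ≈ η × %ΔI = 0.51 × (-6.9%) = -3.519%.
New Q ≈ 70.7 × (1 − 0.03519) = 68.2.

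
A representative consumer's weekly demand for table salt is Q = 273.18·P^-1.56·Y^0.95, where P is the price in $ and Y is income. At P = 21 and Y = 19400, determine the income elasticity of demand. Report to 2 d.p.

0.95

For a multiplicative demand Q = A·P^α·Y^β, the income elasticity is β everywhere.
Here β = 0.95, so η = 0.95.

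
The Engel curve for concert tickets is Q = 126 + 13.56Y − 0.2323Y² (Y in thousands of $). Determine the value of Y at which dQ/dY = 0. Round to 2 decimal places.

dQ/dY = 13.56 − 0.4646Y.
The good is inferior where dQ/dY < 0. Setting dQ/dY = 0 gives Y = 13.56 / 0.4646 = 29.19.

29.19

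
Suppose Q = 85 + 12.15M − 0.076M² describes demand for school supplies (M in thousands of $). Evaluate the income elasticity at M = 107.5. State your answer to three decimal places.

At M = 107.5: Q = 512.8500.
dQ/dM = 12.15 − 0.152M = -4.19000.
η = (dQ/dM)·(M/Q) = -4.19000 × (107.5/512.8500) = -0.878.

-0.878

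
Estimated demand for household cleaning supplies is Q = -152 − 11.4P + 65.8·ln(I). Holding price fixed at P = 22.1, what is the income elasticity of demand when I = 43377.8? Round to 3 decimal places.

At P = 22.1, I = 43377.8: Q = 298.653.
Holding P constant, ∂Q/∂I = 65.8/I = 0.0015169.
η_I = (∂Q/∂I)·(I/Q) = 0.0015169 × (43377.8/298.653) = 0.220.

0.220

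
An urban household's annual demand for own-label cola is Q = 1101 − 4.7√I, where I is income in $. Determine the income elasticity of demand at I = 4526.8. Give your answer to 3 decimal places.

-0.201

At I = 4526.8: Q = 784.777.
dQ/dI = -4.7/(2√I) = -0.0349279 at this income.
η = (dQ/dI)·(I/Q) = -0.0349279 × (4526.8/784.777) = -0.201.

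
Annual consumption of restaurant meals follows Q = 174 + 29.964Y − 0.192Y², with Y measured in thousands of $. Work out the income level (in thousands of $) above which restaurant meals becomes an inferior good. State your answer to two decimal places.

dQ/dY = 29.964 − 0.384Y.
The good is inferior where dQ/dY < 0. Setting dQ/dY = 0 gives Y = 29.964 / 0.384 = 78.03.

78.03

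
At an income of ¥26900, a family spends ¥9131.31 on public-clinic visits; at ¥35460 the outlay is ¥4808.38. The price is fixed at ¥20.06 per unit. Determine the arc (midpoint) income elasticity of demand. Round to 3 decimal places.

-2.259

With a constant price, Q₁ = 9131.31/20.06 = 455.200 and Q₂ = 4808.38/20.06 = 239.700 (equivalently, work directly with expenditure since P cancels).
Midpoint %ΔQ = (4808.38 − 9131.31)/6969.84 = -0.62023; midpoint %ΔI = (35460 − 26900)/31180 = 0.27453.
η = -0.62023 / 0.27453 = -2.259.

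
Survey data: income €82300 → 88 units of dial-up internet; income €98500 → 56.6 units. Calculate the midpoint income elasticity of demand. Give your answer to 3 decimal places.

ΔQ = 56.6 − 88 = -31.4; midpoint Q̄ = (88 + 56.6)/2 = 72.3.
ΔI = 98500 − 82300 = 16200; midpoint Ī = (82300 + 98500)/2 = 90400.
η = (ΔQ/Q̄) ÷ (ΔI/Ī) = (-31.4/72.3) ÷ (16200/90400) = -2.424.

-2.424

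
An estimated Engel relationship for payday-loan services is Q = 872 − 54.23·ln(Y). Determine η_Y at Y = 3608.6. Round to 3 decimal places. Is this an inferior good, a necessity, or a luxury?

-0.127 (inferior good)

At Y = 3608.6: Q = 427.798.
dQ/dY = -54.23/Y = -0.015028 at this income.
η = (dQ/dY)·(Y/Q) = -0.015028 × (3608.6/427.798) = -0.127.
Since η < 0, the good is an inferior good.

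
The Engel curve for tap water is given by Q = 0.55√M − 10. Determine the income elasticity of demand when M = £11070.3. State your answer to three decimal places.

At M = 11070.3: Q = 47.869.
dQ/dM = 0.55/(2√M) = 0.00261368 at this income.
η = (dQ/dM)·(M/Q) = 0.00261368 × (11070.3/47.869) = 0.604.

0.604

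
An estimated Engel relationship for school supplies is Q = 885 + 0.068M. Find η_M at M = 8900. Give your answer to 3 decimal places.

At M = 8900: Q = 1490.200.
dQ/dM = 0.068.
η = (dQ/dM)·(M/Q) = 0.068 × (8900/1490.200) = 0.406.

0.406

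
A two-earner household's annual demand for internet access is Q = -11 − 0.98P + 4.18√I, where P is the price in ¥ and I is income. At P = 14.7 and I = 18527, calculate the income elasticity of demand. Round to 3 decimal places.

0.523

At P = 14.7, I = 18527: Q = 543.550.
Holding P constant, ∂Q/∂I = 4.18/(2√I) = 0.0153548.
η_I = (∂Q/∂I)·(I/Q) = 0.0153548 × (18527/543.550) = 0.523.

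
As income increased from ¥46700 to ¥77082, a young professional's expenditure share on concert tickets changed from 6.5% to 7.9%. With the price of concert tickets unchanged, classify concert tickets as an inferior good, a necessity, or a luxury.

The budget share rises as income rises, so η > 1.

luxury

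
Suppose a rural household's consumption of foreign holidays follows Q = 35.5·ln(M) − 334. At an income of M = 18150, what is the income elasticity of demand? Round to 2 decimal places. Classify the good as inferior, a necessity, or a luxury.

At M = 18150: Q = 14.128.
dQ/dM = 35.5/M = 0.00195592 at this income.
η = (dQ/dM)·(M/Q) = 0.00195592 × (18150/14.128) = 2.51.
Since η > 1, the good is a luxury.

2.51 (luxury)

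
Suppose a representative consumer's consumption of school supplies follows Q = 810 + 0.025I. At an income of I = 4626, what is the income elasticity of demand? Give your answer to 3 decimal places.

0.125

At I = 4626: Q = 925.650.
dQ/dI = 0.025.
η = (dQ/dI)·(I/Q) = 0.025 × (4626/925.650) = 0.125.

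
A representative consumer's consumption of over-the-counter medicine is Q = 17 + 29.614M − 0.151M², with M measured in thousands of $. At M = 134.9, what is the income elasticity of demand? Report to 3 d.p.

-1.187

At M = 134.9: Q = 1264.0291.
dQ/dM = 29.614 − 0.302M = -11.12580.
η = (dQ/dM)·(M/Q) = -11.12580 × (134.9/1264.0291) = -1.187.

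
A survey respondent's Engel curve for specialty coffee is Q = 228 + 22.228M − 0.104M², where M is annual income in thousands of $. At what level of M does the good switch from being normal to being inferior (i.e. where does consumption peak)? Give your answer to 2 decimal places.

dQ/dM = 22.228 − 0.208M.
The good is inferior where dQ/dM < 0. Setting dQ/dM = 0 gives M = 22.228 / 0.208 = 106.87.

106.87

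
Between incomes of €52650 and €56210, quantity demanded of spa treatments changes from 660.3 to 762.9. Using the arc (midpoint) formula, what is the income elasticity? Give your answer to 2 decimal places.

ΔQ = 762.9 − 660.3 = 102.6; midpoint Q̄ = (660.3 + 762.9)/2 = 711.6.
ΔI = 56210 − 52650 = 3560; midpoint Ī = (52650 + 56210)/2 = 54430.
η = (ΔQ/Q̄) ÷ (ΔI/Ī) = (102.6/711.6) ÷ (3560/54430) = 2.20.

2.20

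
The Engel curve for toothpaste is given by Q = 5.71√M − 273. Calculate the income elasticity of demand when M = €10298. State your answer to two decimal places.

0.95

At M = 10298: Q = 306.445.
dQ/dM = 5.71/(2√M) = 0.0281339 at this income.
η = (dQ/dM)·(M/Q) = 0.0281339 × (10298/306.445) = 0.95.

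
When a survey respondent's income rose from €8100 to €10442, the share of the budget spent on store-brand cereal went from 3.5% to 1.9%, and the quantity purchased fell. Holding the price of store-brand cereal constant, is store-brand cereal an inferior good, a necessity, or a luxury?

Quantity demanded falls as income rises, so η < 0.

inferior good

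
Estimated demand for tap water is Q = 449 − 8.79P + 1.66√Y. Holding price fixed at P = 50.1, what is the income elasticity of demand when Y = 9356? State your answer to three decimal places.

0.475

At P = 50.1, Y = 9356: Q = 169.187.
Holding P constant, ∂Q/∂Y = 1.66/(2√Y) = 0.0085809.
η_Y = (∂Q/∂Y)·(Y/Q) = 0.0085809 × (9356/169.187) = 0.475.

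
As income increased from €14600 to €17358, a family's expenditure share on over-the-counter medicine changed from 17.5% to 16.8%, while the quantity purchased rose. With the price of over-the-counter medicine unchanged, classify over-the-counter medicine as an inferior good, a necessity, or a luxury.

necessity

Quantity rises but the budget share falls as income rises, so 0 < η < 1.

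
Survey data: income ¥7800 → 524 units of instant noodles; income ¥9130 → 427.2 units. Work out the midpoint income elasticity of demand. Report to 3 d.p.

ΔQ = 427.2 − 524 = -96.8; midpoint Q̄ = (524 + 427.2)/2 = 475.6.
ΔI = 9130 − 7800 = 1330; midpoint Ī = (7800 + 9130)/2 = 8465.
η = (ΔQ/Q̄) ÷ (ΔI/Ī) = (-96.8/475.6) ÷ (1330/8465) = -1.295.

-1.295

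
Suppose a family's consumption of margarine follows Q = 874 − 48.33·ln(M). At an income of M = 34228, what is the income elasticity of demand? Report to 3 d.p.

-0.131

At M = 34228: Q = 369.396.
dQ/dM = -48.33/M = -0.001412 at this income.
η = (dQ/dM)·(M/Q) = -0.001412 × (34228/369.396) = -0.131.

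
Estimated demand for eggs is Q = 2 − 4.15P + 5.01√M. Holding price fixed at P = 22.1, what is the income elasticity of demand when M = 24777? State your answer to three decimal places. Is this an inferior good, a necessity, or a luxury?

0.564 (necessity)

At P = 22.1, M = 24777: Q = 698.895.
Holding P constant, ∂Q/∂M = 5.01/(2√M) = 0.0159141.
η_M = (∂Q/∂M)·(M/Q) = 0.0159141 × (24777/698.895) = 0.564.
Since 0 < η < 1, this is a necessity.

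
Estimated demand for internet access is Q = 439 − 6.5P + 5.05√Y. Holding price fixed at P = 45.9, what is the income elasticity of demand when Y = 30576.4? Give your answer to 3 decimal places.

At P = 45.9, Y = 30576.4: Q = 1023.698.
Holding P constant, ∂Q/∂Y = 5.05/(2√Y) = 0.01444.
η_Y = (∂Q/∂Y)·(Y/Q) = 0.01444 × (30576.4/1023.698) = 0.431.

0.431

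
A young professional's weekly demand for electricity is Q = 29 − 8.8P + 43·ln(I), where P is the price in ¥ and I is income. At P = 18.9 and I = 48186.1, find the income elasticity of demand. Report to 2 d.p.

0.13

At P = 18.9, I = 48186.1: Q = 326.342.
Holding P constant, ∂Q/∂I = 43/I = 0.000892374.
η_I = (∂Q/∂I)·(I/Q) = 0.000892374 × (48186.1/326.342) = 0.13.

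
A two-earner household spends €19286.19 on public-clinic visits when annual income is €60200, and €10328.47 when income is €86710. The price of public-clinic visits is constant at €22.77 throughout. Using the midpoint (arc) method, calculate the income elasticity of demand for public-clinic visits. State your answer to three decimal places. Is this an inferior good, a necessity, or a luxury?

With a constant price, Q₁ = 19286.19/22.77 = 847.000 and Q₂ = 10328.47/22.77 = 453.600 (equivalently, work directly with expenditure since P cancels).
Midpoint %ΔQ = (10328.47 − 19286.19)/14807.33 = -0.60495; midpoint %ΔI = (86710 − 60200)/73455 = 0.36090.
η = -0.60495 / 0.36090 = -1.676.
η < 0 ⇒ inferior good.

-1.676 (inferior good)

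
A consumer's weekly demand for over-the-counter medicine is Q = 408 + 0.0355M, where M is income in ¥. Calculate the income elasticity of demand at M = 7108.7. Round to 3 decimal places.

At M = 7108.7: Q = 660.359.
dQ/dM = 0.0355.
η = (dQ/dM)·(M/Q) = 0.0355 × (7108.7/660.359) = 0.382.

0.382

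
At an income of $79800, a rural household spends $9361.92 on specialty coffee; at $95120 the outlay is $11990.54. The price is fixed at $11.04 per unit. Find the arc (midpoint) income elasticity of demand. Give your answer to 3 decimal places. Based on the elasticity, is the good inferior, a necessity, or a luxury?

1.406 (luxury)

With a constant price, Q₁ = 9361.92/11.04 = 848.000 and Q₂ = 11990.54/11.04 = 1086.100 (equivalently, work directly with expenditure since P cancels).
Midpoint %ΔQ = (11990.54 − 9361.92)/10676.23 = 0.24621; midpoint %ΔI = (95120 − 79800)/87460 = 0.17517.
η = 0.24621 / 0.17517 = 1.406.
η > 1 ⇒ luxury.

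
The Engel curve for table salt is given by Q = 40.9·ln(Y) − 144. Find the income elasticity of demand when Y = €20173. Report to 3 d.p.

0.156

At Y = 20173: Q = 261.405.
dQ/dY = 40.9/Y = 0.00202746 at this income.
η = (dQ/dY)·(Y/Q) = 0.00202746 × (20173/261.405) = 0.156.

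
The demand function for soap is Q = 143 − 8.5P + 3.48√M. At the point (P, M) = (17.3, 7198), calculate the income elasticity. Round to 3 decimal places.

0.507

At P = 17.3, M = 7198: Q = 291.197.
Holding P constant, ∂Q/∂M = 3.48/(2√M) = 0.0205089.
η_M = (∂Q/∂M)·(M/Q) = 0.0205089 × (7198/291.197) = 0.507.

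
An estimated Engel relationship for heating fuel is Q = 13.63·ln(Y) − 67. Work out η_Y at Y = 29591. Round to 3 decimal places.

0.186

At Y = 29591: Q = 73.324.
dQ/dY = 13.63/Y = 0.000460613 at this income.
η = (dQ/dY)·(Y/Q) = 0.000460613 × (29591/73.324) = 0.186.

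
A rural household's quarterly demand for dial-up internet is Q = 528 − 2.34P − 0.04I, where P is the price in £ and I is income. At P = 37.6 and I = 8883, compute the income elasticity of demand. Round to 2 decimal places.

-4.20

At P = 37.6, I = 8883: Q = 84.696.
Holding P constant, ∂Q/∂I = −0.04.
η_I = (∂Q/∂I)·(I/Q) = -0.04 × (8883/84.696) = -4.20.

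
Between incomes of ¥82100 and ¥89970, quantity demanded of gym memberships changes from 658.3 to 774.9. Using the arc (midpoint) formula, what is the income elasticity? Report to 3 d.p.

1.779

ΔQ = 774.9 − 658.3 = 116.6; midpoint Q̄ = (658.3 + 774.9)/2 = 716.6.
ΔI = 89970 − 82100 = 7870; midpoint Ī = (82100 + 89970)/2 = 86035.
η = (ΔQ/Q̄) ÷ (ΔI/Ī) = (116.6/716.6) ÷ (7870/86035) = 1.779.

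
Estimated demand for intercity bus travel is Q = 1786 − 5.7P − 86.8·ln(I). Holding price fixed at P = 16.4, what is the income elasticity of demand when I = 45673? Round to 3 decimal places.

At P = 16.4, I = 45673: Q = 761.220.
Holding P constant, ∂Q/∂I = -86.8/I = -0.00190047.
η_I = (∂Q/∂I)·(I/Q) = -0.00190047 × (45673/761.220) = -0.114.

-0.114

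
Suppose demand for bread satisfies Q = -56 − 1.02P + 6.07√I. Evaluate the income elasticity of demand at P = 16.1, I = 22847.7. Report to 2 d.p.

0.54

At P = 16.1, I = 22847.7: Q = 845.086.
Holding P constant, ∂Q/∂I = 6.07/(2√I) = 0.0200788.
η_I = (∂Q/∂I)·(I/Q) = 0.0200788 × (22847.7/845.086) = 0.54.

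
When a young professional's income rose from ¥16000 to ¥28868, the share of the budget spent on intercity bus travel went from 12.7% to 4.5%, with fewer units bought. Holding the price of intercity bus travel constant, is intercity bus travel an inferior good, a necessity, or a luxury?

Quantity demanded falls as income rises, so η < 0.

inferior good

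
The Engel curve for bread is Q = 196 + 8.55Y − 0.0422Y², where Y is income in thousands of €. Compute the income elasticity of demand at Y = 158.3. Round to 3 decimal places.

-1.548

At Y = 158.3: Q = 491.9798.
dQ/dY = 8.55 − 0.0844Y = -4.81052.
η = (dQ/dY)·(Y/Q) = -4.81052 × (158.3/491.9798) = -1.548.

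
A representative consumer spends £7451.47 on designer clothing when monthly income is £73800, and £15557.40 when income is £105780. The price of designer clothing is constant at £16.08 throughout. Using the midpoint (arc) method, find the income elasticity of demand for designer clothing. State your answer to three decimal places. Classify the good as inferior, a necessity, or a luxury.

With a constant price, Q₁ = 7451.47/16.08 = 463.400 and Q₂ = 15557.40/16.08 = 967.500 (equivalently, work directly with expenditure since P cancels).
Midpoint %ΔQ = (15557.40 − 7451.47)/11504.44 = 0.70459; midpoint %ΔI = (105780 − 73800)/89790 = 0.35616.
η = 0.70459 / 0.35616 = 1.978.
η > 1 ⇒ luxury.

1.978 (luxury)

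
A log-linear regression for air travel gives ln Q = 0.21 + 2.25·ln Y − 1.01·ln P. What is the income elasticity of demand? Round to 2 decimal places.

In a log-linear demand, the coefficient on ln Y is the income elasticity.
So η = 2.25.

2.25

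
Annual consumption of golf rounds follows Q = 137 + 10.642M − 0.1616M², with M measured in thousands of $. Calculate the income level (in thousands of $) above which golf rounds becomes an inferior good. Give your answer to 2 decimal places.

dQ/dM = 10.642 − 0.3232M.
The good is inferior where dQ/dM < 0. Setting dQ/dM = 0 gives M = 10.642 / 0.3232 = 32.93.

32.93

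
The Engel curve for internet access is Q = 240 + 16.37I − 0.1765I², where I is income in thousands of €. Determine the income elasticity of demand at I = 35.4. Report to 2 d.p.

At I = 35.4: Q = 598.3153.
dQ/dI = 16.37 − 0.353I = 3.87380.
η = (dQ/dI)·(I/Q) = 3.87380 × (35.4/598.3153) = 0.23.

0.23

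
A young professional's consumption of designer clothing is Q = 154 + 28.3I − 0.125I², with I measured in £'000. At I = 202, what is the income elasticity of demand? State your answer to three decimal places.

-5.823

At I = 202: Q = 770.1000.
dQ/dI = 28.3 − 0.25I = -22.20000.
η = (dQ/dI)·(I/Q) = -22.20000 × (202/770.1000) = -5.823.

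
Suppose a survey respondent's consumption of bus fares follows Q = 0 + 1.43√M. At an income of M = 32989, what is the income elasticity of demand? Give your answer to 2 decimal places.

0.50

At M = 32989: Q = 259.729.
dQ/dM = 1.43/(2√M) = 0.0039366 at this income.
η = (dQ/dM)·(M/Q) = 0.0039366 × (32989/259.729) = 0.50.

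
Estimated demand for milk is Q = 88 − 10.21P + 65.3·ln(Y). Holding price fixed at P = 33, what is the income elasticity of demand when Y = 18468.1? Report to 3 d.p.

At P = 33, Y = 18468.1: Q = 392.564.
Holding P constant, ∂Q/∂Y = 65.3/Y = 0.00353583.
η_Y = (∂Q/∂Y)·(Y/Q) = 0.00353583 × (18468.1/392.564) = 0.166.

0.166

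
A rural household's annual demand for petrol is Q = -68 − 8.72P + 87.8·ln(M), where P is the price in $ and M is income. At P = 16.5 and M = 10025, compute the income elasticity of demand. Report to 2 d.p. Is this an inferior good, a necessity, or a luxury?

0.15 (necessity)

At P = 16.5, M = 10025: Q = 597.007.
Holding P constant, ∂Q/∂M = 87.8/M = 0.0087581.
η_M = (∂Q/∂M)·(M/Q) = 0.0087581 × (10025/597.007) = 0.15.
Since 0 < η < 1, this is a necessity.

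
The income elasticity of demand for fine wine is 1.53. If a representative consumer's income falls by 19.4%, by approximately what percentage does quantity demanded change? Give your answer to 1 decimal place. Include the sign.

%ΔQ ≈ η × %ΔI = 1.53 × (-19.4%) = -29.7%.

-29.7%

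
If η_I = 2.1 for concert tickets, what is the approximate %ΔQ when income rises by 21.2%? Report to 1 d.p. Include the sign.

%ΔQ ≈ η × %ΔI = 2.1 × 21.2% = 44.5%.

44.5%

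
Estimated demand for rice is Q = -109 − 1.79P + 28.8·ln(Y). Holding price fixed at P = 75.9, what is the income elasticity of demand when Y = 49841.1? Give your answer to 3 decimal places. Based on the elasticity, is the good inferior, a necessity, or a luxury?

0.432 (necessity)

At P = 75.9, Y = 49841.1: Q = 66.657.
Holding P constant, ∂Q/∂Y = 28.8/Y = 0.000577836.
η_Y = (∂Q/∂Y)·(Y/Q) = 0.000577836 × (49841.1/66.657) = 0.432.
Since 0 < η < 1, this is a necessity.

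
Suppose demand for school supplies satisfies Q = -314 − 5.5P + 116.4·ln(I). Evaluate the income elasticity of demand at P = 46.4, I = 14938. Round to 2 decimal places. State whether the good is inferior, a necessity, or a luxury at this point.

0.21 (necessity)

At P = 46.4, I = 14938: Q = 549.598.
Holding P constant, ∂Q/∂I = 116.4/I = 0.00779221.
η_I = (∂Q/∂I)·(I/Q) = 0.00779221 × (14938/549.598) = 0.21.
Since 0 < η < 1, this is a necessity.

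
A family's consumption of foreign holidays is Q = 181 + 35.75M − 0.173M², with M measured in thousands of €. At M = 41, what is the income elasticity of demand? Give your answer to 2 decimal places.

0.65

At M = 41: Q = 1355.9370.
dQ/dM = 35.75 − 0.346M = 21.56400.
η = (dQ/dM)·(M/Q) = 21.56400 × (41/1355.9370) = 0.65.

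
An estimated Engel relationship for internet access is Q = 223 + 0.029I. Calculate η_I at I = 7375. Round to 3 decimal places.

0.490

At I = 7375: Q = 436.875.
dQ/dI = 0.029.
η = (dQ/dI)·(I/Q) = 0.029 × (7375/436.875) = 0.490.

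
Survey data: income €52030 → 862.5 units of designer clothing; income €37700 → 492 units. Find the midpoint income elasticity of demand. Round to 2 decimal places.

1.71

ΔQ = 492 − 862.5 = -370.5; midpoint Q̄ = (862.5 + 492)/2 = 677.25.
ΔI = 37700 − 52030 = -14330; midpoint Ī = (52030 + 37700)/2 = 44865.
η = (ΔQ/Q̄) ÷ (ΔI/Ī) = (-370.5/677.25) ÷ (-14330/44865) = 1.71.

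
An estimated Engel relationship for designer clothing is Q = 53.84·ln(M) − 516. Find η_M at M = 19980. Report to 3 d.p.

At M = 19980: Q = 17.150.
dQ/dM = 53.84/M = 0.00269469 at this income.
η = (dQ/dM)·(M/Q) = 0.00269469 × (19980/17.150) = 3.139.

3.139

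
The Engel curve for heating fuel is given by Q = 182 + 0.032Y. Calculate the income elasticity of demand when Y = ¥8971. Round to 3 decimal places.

0.612

At Y = 8971: Q = 469.072.
dQ/dY = 0.032.
η = (dQ/dY)·(Y/Q) = 0.032 × (8971/469.072) = 0.612.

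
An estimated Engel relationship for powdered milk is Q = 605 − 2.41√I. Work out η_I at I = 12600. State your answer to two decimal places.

-0.40

At I = 12600: Q = 334.478.
dQ/dI = -2.41/(2√I) = -0.010735 at this income.
η = (dQ/dI)·(I/Q) = -0.010735 × (12600/334.478) = -0.40.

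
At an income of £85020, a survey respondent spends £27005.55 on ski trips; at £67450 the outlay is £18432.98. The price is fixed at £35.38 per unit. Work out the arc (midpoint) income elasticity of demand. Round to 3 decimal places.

With a constant price, Q₁ = 27005.55/35.38 = 763.300 and Q₂ = 18432.98/35.38 = 521.000 (equivalently, work directly with expenditure since P cancels).
Midpoint %ΔQ = (18432.98 − 27005.55)/22719.27 = -0.37733; midpoint %ΔI = (67450 − 85020)/76235 = -0.23047.
η = -0.37733 / -0.23047 = 1.637.

1.637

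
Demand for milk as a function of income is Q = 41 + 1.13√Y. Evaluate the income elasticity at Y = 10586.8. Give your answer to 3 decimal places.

0.370

At Y = 10586.8: Q = 157.268.
dQ/dY = 1.13/(2√Y) = 0.00549119 at this income.
η = (dQ/dY)·(Y/Q) = 0.00549119 × (10586.8/157.268) = 0.370.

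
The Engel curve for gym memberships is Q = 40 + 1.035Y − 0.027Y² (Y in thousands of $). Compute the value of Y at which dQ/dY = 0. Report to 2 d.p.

19.17

dQ/dY = 1.035 − 0.054Y.
The good is inferior where dQ/dY < 0. Setting dQ/dY = 0 gives Y = 1.035 / 0.054 = 19.17.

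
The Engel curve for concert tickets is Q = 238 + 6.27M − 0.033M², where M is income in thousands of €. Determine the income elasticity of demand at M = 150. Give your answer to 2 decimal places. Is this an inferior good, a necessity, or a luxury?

At M = 150: Q = 436.0000.
dQ/dM = 6.27 − 0.066M = -3.63000.
η = (dQ/dM)·(M/Q) = -3.63000 × (150/436.0000) = -1.25.
η < 0 ⇒ inferior good.

-1.25 (inferior good)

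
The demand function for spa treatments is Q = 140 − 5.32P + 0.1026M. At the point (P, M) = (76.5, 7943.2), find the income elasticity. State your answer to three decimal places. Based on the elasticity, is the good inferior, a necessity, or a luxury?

1.487 (luxury)

At P = 76.5, M = 7943.2: Q = 547.992.
Holding P constant, ∂Q/∂M = 0.1026.
η_M = (∂Q/∂M)·(M/Q) = 0.1026 × (7943.2/547.992) = 1.487.
Since η > 1, this is a luxury.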